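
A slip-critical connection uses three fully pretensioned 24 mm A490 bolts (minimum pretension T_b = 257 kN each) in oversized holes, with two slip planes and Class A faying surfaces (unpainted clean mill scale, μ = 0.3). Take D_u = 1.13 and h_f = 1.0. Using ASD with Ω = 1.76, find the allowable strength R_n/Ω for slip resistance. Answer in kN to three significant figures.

297 kN

R_n = μ · D_u · h_f · T_b · n_s · n_b = 0.3 × 1.13 × 1.0 × 257 × 2 × 3 = 522.7 kN.
Allowable strength R_n/Ω = 522.7 / 1.76 = 297 kN.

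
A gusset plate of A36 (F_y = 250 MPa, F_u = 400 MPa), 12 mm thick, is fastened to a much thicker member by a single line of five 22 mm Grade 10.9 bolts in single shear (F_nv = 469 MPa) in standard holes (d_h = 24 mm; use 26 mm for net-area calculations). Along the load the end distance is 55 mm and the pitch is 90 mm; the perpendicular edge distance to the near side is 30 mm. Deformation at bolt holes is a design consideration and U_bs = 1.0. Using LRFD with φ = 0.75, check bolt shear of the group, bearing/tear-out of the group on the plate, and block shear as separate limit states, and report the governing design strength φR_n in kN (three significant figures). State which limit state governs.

Bolt shear: A_b = π·22²/4 = 380.1 mm²; R_n = 469 × 380.1 × 5 × 1 / 1000 = 891.4 kN → 0.75 × 891.4 = 669 kN.
Bearing: edge l_c = 43, r_n = 247.7 kN; interior l_c = 66, r_n = 253.4 kN; R_n = 247.7 + 4·253.4 = 1261 kN → 946 kN.
Block shear: A_gv = 4980, A_nv = 3576, A_nt = 204 mm²; R_n = min(0.6F_uA_nv, 0.6F_yA_gv) + U_bs·F_u·A_nt = 828.6 kN → 621 kN.
Block shear governs: 621 kN.

621 kN (block shear governs)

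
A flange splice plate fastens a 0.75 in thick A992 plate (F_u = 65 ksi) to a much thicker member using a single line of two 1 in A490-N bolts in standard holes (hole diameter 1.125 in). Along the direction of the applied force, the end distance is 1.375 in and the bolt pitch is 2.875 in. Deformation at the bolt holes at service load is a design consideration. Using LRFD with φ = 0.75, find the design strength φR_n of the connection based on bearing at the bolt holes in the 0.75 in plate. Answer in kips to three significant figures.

112 kips

Per bolt r_n = 1.2 l_c t F_u ≤ 2.4 d t F_u; upper limit = 2.4 × 1 × 0.75 × 65 = 117 kips.
Edge bolt: l_c = 1.375 − 1.125/2 = 0.8125 in → 1.2 × 0.8125 × 0.75 × 65 = 47.53 → r_n = 47.53 kips.
Interior bolts: l_c = 2.875 − 1.125 = 1.75 in → 1.2 × 1.75 × 0.75 × 65 = 102.4 → r_n = 102.4 kips.
R_n = 1 × 47.53 + 1 × 102.4 = 149.9 kips.
Design strength φR_n = 0.75 × 149.9 = 112 kips.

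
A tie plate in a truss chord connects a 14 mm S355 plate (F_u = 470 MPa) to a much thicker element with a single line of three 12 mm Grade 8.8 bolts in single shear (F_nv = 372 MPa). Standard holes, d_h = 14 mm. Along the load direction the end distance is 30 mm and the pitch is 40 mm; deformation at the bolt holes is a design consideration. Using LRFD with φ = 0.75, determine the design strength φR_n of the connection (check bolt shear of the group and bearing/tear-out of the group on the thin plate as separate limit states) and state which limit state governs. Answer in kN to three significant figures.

Bolt shear: A_b = π·12²/4 = 113.1 mm²; R_n = 372 × 113.1 × 3 × 1 / 1000 = 126.2 kN → 0.75 × 126.2 = 94.7 kN.
Bearing (1.2 l_c t F_u ≤ 2.4 d t F_u): upper limit = 2.4·12·14·470 / 1000 = 189.5 kN.
  Edge l_c = 30 − 14/2 = 23 → r_n = 181.6 kN; interior l_c = 40 − 14 = 26 → r_n = 189.5 kN.
  R_n,bearing = 1·181.6 + 2·189.5 = 560.6 kN → 0.75 × 560.6 = 420 kN.
Bolt shear governs: 94.7 kN.

94.7 kN (bolt shear governs)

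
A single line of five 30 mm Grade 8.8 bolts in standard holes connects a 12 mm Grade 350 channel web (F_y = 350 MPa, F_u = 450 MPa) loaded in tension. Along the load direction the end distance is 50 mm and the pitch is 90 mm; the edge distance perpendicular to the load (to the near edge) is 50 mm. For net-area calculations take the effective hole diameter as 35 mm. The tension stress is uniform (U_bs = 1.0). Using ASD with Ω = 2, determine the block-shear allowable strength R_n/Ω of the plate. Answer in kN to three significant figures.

497 kN

Shear plane L_v = 50 + 4·90 = 410 mm; A_gv = 410 × 12 = 4920 mm².
A_nv = (410 − 4.5·35) × 12 = 3030 mm².
A_nt = (50 − 0.5·35) × 12 = 390 mm².
0.6 F_u A_nv = 818.1 kN; 0.6 F_y A_gv = 1033 kN → shear rupture governs the shear term.
R_n = 818.1 + 1.0 × 450 × 390 / 1000 = 993.6 kN.
Allowable strength R_n/Ω = 993.6 / 2 = 497 kN.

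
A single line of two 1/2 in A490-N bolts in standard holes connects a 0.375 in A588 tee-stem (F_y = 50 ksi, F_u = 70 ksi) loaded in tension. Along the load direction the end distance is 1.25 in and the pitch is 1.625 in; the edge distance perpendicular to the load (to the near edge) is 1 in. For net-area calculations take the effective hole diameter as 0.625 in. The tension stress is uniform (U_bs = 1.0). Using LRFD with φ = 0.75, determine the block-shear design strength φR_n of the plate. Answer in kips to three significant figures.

Shear plane L_v = 1.25 + 1·1.625 = 2.875 in; A_gv = 2.875 × 0.375 = 1.078 in².
A_nv = (2.875 − 1.5·0.625) × 0.375 = 0.7266 in².
A_nt = (1 − 0.5·0.625) × 0.375 = 0.2578 in².
0.6 F_u A_nv = 30.52 kips; 0.6 F_y A_gv = 32.34 kips → shear rupture governs the shear term.
R_n = 30.52 + 1.0 × 70 × 0.2578 = 48.56 kips.
Design strength φR_n = 0.75 × 48.56 = 36.4 kips.

36.4 kips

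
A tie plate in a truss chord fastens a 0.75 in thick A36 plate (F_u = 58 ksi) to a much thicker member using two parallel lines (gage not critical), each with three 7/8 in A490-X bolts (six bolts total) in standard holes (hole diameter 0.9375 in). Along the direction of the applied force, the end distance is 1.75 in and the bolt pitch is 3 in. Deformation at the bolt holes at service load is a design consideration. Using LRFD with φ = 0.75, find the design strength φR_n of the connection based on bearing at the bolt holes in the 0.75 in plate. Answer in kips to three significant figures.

Per bolt r_n = 1.2 l_c t F_u ≤ 2.4 d t F_u; upper limit = 2.4 × 0.875 × 0.75 × 58 = 91.35 kips.
Edge bolt: l_c = 1.75 − 0.9375/2 = 1.281 in → 1.2 × 1.281 × 0.75 × 58 = 66.88 → r_n = 66.88 kips.
Interior bolts: l_c = 3 − 0.9375 = 2.062 in → 1.2 × 2.062 × 0.75 × 58 = 107.7 → r_n = 91.35 kips.
R_n = 2 × 66.88 + 4 × 91.35 = 499.2 kips.
Design strength φR_n = 0.75 × 499.2 = 374 kips.

374 kips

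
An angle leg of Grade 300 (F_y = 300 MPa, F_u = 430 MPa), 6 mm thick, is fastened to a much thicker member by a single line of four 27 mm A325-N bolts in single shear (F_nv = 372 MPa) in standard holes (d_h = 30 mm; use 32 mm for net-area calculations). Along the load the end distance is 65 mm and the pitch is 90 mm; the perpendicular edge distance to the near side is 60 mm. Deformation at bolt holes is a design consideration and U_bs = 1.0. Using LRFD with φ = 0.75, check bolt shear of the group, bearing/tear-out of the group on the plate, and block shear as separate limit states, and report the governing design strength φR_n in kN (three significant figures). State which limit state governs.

Bolt shear: A_b = π·27²/4 = 572.6 mm²; R_n = 372 × 572.6 × 4 × 1 / 1000 = 852 kN → 0.75 × 852 = 639 kN.
Bearing: edge l_c = 50, r_n = 154.8 kN; interior l_c = 60, r_n = 167.2 kN; R_n = 154.8 + 3·167.2 = 656.4 kN → 492 kN.
Block shear: A_gv = 2010, A_nv = 1338, A_nt = 264 mm²; R_n = min(0.6F_uA_nv, 0.6F_yA_gv) + U_bs·F_u·A_nt = 458.7 kN → 344 kN.
Block shear governs: 344 kN.

344 kN (block shear governs)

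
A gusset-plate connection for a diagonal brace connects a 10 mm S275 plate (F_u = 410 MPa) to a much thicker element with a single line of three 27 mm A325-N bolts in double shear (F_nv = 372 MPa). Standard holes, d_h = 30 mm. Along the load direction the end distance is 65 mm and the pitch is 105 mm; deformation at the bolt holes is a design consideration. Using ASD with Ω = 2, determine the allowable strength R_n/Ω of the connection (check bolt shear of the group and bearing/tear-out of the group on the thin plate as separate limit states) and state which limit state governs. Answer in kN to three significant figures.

389 kN (bearing governs)

Bolt shear: A_b = π·27²/4 = 572.6 mm²; R_n = 372 × 572.6 × 3 × 2 / 1000 = 1278 kN → 1278 / 2 = 639 kN.
Bearing (1.2 l_c t F_u ≤ 2.4 d t F_u): upper limit = 2.4·27·10·410 / 1000 = 265.7 kN.
  Edge l_c = 65 − 30/2 = 50 → r_n = 246 kN; interior l_c = 105 − 30 = 75 → r_n = 265.7 kN.
  R_n,bearing = 1·246 + 2·265.7 = 777.4 kN → 777.4 / 2 = 389 kN.
Bearing governs: 389 kN.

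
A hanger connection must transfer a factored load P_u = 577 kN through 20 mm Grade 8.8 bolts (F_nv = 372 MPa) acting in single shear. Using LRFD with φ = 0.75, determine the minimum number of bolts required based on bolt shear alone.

A_b = π·20²/4 = 314.2 mm².
Per-bolt design strength φR_n = 0.75 × 372 × 314.2 × 1 / 1000 = 87.65 kN.
n ≥ 577 / 87.65 = 6.583 → use 7 bolts.

7 bolts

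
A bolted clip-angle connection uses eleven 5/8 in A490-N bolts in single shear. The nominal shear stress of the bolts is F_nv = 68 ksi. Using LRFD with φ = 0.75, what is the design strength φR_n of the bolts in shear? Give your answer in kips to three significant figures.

A_b = π × 0.625² / 4 = 0.3068 in².
R_n = F_nv · A_b · n · n_s = 68 × 0.3068 × 11 × 1 = 229.5 kips.
Design strength φR_n = 0.75 × 229.5 = 172 kips.

172 kips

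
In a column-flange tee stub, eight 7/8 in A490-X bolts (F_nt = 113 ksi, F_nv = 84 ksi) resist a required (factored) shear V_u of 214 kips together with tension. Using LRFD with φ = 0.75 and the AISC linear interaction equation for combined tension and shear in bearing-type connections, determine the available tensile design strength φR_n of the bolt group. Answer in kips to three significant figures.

A_b = π·0.875²/4 = 0.6013 in²; f_rv = 214 / (8 × 0.6013) = 44.49 ksi.
F'_nt = 1.3 F_nt − (F_nt / φF_nv) f_rv = 1.3·113 − (113/(0.75·84))·44.49 = 67.11 ksi, capped at F_nt → F'_nt = 67.11 ksi.
R_n = F'_nt · A_b · n = 67.11 × 0.6013 × 8 = 322.8 kips.
Design strength φR_n = 0.75 × 322.8 = 242 kips.

242 kips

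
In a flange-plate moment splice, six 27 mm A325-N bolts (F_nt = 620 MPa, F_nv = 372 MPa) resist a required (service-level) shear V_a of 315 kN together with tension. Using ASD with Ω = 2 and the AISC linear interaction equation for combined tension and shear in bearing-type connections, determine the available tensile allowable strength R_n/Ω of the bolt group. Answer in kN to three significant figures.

A_b = π·27²/4 = 572.6 mm²; f_rv = 315 × 1000 / (6 × 572.6) = 91.69 MPa.
F'_nt = 1.3 F_nt − (Ω F_nt / F_nv) f_rv = 1.3·620 − (2·620/372)·91.69 = 500.4 MPa, capped at F_nt → F'_nt = 500.4 MPa.
R_n = F'_nt · A_b · n = 500.4 × 572.6 × 6 / 1000 = 1719 kN.
Allowable strength R_n/Ω = 1719 / 2 = 859 kN.

859 kN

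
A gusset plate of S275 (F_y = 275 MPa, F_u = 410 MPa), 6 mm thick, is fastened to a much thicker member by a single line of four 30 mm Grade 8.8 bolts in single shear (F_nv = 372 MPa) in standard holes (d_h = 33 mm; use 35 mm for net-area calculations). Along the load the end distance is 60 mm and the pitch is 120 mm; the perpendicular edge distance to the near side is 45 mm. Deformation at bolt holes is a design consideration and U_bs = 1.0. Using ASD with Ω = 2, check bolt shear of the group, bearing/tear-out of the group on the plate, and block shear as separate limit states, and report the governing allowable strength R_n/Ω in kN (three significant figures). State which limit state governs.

Bolt shear: A_b = π·30²/4 = 706.9 mm²; R_n = 372 × 706.9 × 4 × 1 / 1000 = 1052 kN → 1052 / 2 = 526 kN.
Bearing: edge l_c = 43.5, r_n = 128.4 kN; interior l_c = 87, r_n = 177.1 kN; R_n = 128.4 + 3·177.1 = 659.8 kN → 330 kN.
Block shear: A_gv = 2520, A_nv = 1785, A_nt = 165 mm²; R_n = min(0.6F_uA_nv, 0.6F_yA_gv) + U_bs·F_u·A_nt = 483.4 kN → 242 kN.
Block shear governs: 242 kN.

242 kN (block shear governs)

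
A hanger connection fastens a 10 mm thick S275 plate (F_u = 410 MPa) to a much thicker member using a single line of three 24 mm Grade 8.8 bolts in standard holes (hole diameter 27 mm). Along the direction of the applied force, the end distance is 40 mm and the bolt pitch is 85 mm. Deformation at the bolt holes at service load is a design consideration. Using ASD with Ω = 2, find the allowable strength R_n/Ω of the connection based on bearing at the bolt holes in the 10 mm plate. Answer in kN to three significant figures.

Per bolt r_n = 1.2 l_c t F_u ≤ 2.4 d t F_u; upper limit = 2.4 × 24 × 10 × 410 / 1000 = 236.2 kN.
Edge bolt: l_c = 40 − 27/2 = 26.5 mm → 1.2 × 26.5 × 10 × 410 / 1000 = 130.4 → r_n = 130.4 kN.
Interior bolts: l_c = 85 − 27 = 58 mm → 1.2 × 58 × 10 × 410 / 1000 = 285.4 → r_n = 236.2 kN.
R_n = 1 × 130.4 + 2 × 236.2 = 602.7 kN.
Allowable strength R_n/Ω = 602.7 / 2 = 301 kN.

301 kN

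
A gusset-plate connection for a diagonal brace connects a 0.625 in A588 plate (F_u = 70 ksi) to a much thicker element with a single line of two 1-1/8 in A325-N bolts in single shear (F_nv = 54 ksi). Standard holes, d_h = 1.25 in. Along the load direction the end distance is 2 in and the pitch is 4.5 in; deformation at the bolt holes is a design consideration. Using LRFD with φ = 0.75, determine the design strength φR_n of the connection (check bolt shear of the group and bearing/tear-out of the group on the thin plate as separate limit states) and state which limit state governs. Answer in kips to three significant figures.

80.5 kips (bolt shear governs)

Bolt shear: A_b = π·1.125²/4 = 0.994 in²; R_n = 54 × 0.994 × 2 × 1 = 107.4 kips → 0.75 × 107.4 = 80.5 kips.
Bearing (1.2 l_c t F_u ≤ 2.4 d t F_u): upper limit = 2.4·1.125·0.625·70 = 118.1 kips.
  Edge l_c = 2 − 1.25/2 = 1.375 → r_n = 72.19 kips; interior l_c = 4.5 − 1.25 = 3.25 → r_n = 118.1 kips.
  R_n,bearing = 1·72.19 + 1·118.1 = 190.3 kips → 0.75 × 190.3 = 143 kips.
Bolt shear governs: 80.5 kips.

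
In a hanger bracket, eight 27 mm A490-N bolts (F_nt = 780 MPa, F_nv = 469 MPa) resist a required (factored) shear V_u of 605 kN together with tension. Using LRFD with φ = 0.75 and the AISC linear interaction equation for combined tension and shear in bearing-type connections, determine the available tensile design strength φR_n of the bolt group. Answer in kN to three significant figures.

A_b = π·27²/4 = 572.6 mm²; f_rv = 605 × 1000 / (8 × 572.6) = 132.1 MPa.
F'_nt = 1.3 F_nt − (F_nt / φF_nv) f_rv = 1.3·780 − (780/(0.75·469))·132.1 = 721.1 MPa, capped at F_nt → F'_nt = 721.1 MPa.
R_n = F'_nt · A_b · n = 721.1 × 572.6 × 8 / 1000 = 3303 kN.
Design strength φR_n = 0.75 × 3303 = 2480 kN.

2480 kN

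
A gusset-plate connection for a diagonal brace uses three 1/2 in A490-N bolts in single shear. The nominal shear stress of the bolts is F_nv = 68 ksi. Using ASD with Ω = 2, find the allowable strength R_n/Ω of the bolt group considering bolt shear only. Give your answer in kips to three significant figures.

A_b = π × 0.5² / 4 = 0.1963 in².
R_n = F_nv · A_b · n · n_s = 68 × 0.1963 × 3 × 1 = 40.06 kips.
Allowable strength R_n/Ω = 40.06 / 2 = 20 kips.

20 kips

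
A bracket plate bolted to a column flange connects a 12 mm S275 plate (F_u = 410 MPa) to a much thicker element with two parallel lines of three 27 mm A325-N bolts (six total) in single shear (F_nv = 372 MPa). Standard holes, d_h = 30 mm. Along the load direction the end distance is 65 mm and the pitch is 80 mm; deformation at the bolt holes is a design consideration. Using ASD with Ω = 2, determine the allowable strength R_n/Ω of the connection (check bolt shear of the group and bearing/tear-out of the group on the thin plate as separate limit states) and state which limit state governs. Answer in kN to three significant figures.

639 kN (bolt shear governs)

Bolt shear: A_b = π·27²/4 = 572.6 mm²; R_n = 372 × 572.6 × 6 × 1 / 1000 = 1278 kN → 1278 / 2 = 639 kN.
Bearing (1.2 l_c t F_u ≤ 2.4 d t F_u): upper limit = 2.4·27·12·410 / 1000 = 318.8 kN.
  Edge l_c = 65 − 30/2 = 50 → r_n = 295.2 kN; interior l_c = 80 − 30 = 50 → r_n = 295.2 kN.
  R_n,bearing = 2·295.2 + 4·295.2 = 1771 kN → 1771 / 2 = 886 kN.
Bolt shear governs: 639 kN.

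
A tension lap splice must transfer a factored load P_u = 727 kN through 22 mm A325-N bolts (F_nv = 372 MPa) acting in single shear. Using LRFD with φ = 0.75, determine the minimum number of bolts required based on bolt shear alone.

7 bolts

A_b = π·22²/4 = 380.1 mm².
Per-bolt design strength φR_n = 0.75 × 372 × 380.1 × 1 / 1000 = 106.1 kN.
n ≥ 727 / 106.1 = 6.855 → use 7 bolts.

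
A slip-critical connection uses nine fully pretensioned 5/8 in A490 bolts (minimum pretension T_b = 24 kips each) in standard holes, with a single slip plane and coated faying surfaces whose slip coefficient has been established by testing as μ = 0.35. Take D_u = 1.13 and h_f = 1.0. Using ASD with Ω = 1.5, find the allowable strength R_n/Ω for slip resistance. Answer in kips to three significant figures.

57 kips

R_n = μ · D_u · h_f · T_b · n_s · n_b = 0.35 × 1.13 × 1.0 × 24 × 1 × 9 = 85.43 kips.
Allowable strength R_n/Ω = 85.43 / 1.5 = 57 kips.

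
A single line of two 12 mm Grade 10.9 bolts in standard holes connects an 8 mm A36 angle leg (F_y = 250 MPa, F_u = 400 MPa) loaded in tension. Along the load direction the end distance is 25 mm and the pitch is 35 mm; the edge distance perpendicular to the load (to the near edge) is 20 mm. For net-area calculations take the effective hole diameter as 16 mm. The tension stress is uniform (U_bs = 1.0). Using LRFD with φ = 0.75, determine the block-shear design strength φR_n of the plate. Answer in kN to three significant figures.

80.6 kN

Shear plane L_v = 25 + 1·35 = 60 mm; A_gv = 60 × 8 = 480 mm².
A_nv = (60 − 1.5·16) × 8 = 288 mm².
A_nt = (20 − 0.5·16) × 8 = 96 mm².
0.6 F_u A_nv = 69.12 kN; 0.6 F_y A_gv = 72 kN → shear rupture governs the shear term.
R_n = 69.12 + 1.0 × 400 × 96 / 1000 = 107.5 kN.
Design strength φR_n = 0.75 × 107.5 = 80.6 kN.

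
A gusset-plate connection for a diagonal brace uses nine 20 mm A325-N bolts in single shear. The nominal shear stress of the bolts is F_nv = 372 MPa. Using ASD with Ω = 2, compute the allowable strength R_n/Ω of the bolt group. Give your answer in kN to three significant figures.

A_b = π × 20² / 4 = 314.2 mm².
R_n = F_nv · A_b · n · n_s = 372 × 314.2 × 9 × 1 / 1000 = 1052 kN.
Allowable strength R_n/Ω = 1052 / 2 = 526 kN.

526 kN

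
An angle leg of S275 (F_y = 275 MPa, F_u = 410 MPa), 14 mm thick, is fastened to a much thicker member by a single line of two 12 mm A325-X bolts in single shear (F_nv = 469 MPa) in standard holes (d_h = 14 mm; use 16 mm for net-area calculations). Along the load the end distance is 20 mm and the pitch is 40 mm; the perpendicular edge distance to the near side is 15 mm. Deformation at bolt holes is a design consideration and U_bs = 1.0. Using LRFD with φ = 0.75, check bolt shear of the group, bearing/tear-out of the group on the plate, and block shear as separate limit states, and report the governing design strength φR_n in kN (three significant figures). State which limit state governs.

Bolt shear: A_b = π·12²/4 = 113.1 mm²; R_n = 469 × 113.1 × 2 × 1 / 1000 = 106.1 kN → 0.75 × 106.1 = 79.6 kN.
Bearing: edge l_c = 13, r_n = 89.54 kN; interior l_c = 26, r_n = 165.3 kN; R_n = 89.54 + 1·165.3 = 254.9 kN → 191 kN.
Block shear: A_gv = 840, A_nv = 504, A_nt = 98 mm²; R_n = min(0.6F_uA_nv, 0.6F_yA_gv) + U_bs·F_u·A_nt = 164.2 kN → 123 kN.
Bolt shear governs: 79.6 kN.

79.6 kN (bolt shear governs)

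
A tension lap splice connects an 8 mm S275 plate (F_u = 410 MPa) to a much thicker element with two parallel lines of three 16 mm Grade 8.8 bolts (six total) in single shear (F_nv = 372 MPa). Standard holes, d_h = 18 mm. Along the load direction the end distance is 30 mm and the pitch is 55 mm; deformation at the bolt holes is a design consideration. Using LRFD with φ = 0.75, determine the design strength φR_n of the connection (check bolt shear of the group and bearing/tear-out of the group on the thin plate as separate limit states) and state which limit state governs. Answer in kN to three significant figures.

337 kN (bolt shear governs)

Bolt shear: A_b = π·16²/4 = 201.1 mm²; R_n = 372 × 201.1 × 6 × 1 / 1000 = 448.8 kN → 0.75 × 448.8 = 337 kN.
Bearing (1.2 l_c t F_u ≤ 2.4 d t F_u): upper limit = 2.4·16·8·410 / 1000 = 126 kN.
  Edge l_c = 30 − 18/2 = 21 → r_n = 82.66 kN; interior l_c = 55 − 18 = 37 → r_n = 126 kN.
  R_n,bearing = 2·82.66 + 4·126 = 669.1 kN → 0.75 × 669.1 = 502 kN.
Bolt shear governs: 337 kN.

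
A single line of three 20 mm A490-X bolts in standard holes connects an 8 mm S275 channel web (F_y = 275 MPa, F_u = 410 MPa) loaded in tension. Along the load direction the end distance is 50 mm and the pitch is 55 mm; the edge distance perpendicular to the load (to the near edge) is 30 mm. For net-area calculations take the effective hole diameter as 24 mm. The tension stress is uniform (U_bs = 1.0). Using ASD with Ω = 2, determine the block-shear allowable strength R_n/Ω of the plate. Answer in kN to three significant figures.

Shear plane L_v = 50 + 2·55 = 160 mm; A_gv = 160 × 8 = 1280 mm².
A_nv = (160 − 2.5·24) × 8 = 800 mm².
A_nt = (30 − 0.5·24) × 8 = 144 mm².
0.6 F_u A_nv = 196.8 kN; 0.6 F_y A_gv = 211.2 kN → shear rupture governs the shear term.
R_n = 196.8 + 1.0 × 410 × 144 / 1000 = 255.8 kN.
Allowable strength R_n/Ω = 255.8 / 2 = 128 kN.

128 kN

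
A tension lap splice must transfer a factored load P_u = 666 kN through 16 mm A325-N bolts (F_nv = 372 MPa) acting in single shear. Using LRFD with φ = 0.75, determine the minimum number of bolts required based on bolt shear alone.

12 bolts

A_b = π·16²/4 = 201.1 mm².
Per-bolt design strength φR_n = 0.75 × 372 × 201.1 × 1 / 1000 = 56.1 kN.
n ≥ 666 / 56.1 = 11.87 → use 12 bolts.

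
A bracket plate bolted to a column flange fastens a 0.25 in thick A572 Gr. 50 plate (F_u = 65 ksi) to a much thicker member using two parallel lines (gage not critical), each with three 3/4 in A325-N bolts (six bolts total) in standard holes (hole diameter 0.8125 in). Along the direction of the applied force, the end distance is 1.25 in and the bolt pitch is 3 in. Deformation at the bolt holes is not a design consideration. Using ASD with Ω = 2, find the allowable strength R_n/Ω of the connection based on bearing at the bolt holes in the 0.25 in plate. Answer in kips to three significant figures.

Per bolt r_n = 1.5 l_c t F_u ≤ 3.0 d t F_u; upper limit = 3.0 × 0.75 × 0.25 × 65 = 36.56 kips.
Edge bolt: l_c = 1.25 − 0.8125/2 = 0.8438 in → 1.5 × 0.8438 × 0.25 × 65 = 20.57 → r_n = 20.57 kips.
Interior bolts: l_c = 3 − 0.8125 = 2.188 in → 1.5 × 2.188 × 0.25 × 65 = 53.32 → r_n = 36.56 kips.
R_n = 2 × 20.57 + 4 × 36.56 = 187.4 kips.
Allowable strength R_n/Ω = 187.4 / 2 = 93.7 kips.

93.7 kips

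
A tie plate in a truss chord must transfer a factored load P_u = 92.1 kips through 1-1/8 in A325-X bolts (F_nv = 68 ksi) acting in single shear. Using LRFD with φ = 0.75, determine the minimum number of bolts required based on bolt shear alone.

2 bolts

A_b = π·1.125²/4 = 0.994 in².
Per-bolt design strength φR_n = 0.75 × 68 × 0.994 × 1 = 50.69 kips.
n ≥ 92.1 / 50.69 = 1.817 → use 2 bolts.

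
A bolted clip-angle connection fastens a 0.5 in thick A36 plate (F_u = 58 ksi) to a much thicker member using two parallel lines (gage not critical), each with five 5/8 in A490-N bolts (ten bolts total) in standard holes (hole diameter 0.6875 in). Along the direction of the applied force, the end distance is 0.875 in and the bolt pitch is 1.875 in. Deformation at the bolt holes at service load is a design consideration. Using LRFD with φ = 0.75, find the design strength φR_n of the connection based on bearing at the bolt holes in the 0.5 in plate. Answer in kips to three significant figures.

Per bolt r_n = 1.2 l_c t F_u ≤ 2.4 d t F_u; upper limit = 2.4 × 0.625 × 0.5 × 58 = 43.5 kips.
Edge bolt: l_c = 0.875 − 0.6875/2 = 0.5312 in → 1.2 × 0.5312 × 0.5 × 58 = 18.49 → r_n = 18.49 kips.
Interior bolts: l_c = 1.875 − 0.6875 = 1.188 in → 1.2 × 1.188 × 0.5 × 58 = 41.33 → r_n = 41.33 kips.
R_n = 2 × 18.49 + 8 × 41.33 = 367.6 kips.
Design strength φR_n = 0.75 × 367.6 = 276 kips.

276 kips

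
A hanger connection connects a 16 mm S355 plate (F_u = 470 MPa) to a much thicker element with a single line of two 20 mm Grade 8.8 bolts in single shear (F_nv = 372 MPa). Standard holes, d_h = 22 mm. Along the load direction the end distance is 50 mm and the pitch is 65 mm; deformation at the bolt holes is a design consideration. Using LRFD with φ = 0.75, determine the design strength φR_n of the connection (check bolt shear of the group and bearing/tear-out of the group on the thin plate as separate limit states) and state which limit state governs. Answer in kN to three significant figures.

Bolt shear: A_b = π·20²/4 = 314.2 mm²; R_n = 372 × 314.2 × 2 × 1 / 1000 = 233.7 kN → 0.75 × 233.7 = 175 kN.
Bearing (1.2 l_c t F_u ≤ 2.4 d t F_u): upper limit = 2.4·20·16·470 / 1000 = 361 kN.
  Edge l_c = 50 − 22/2 = 39 → r_n = 351.9 kN; interior l_c = 65 − 22 = 43 → r_n = 361 kN.
  R_n,bearing = 1·351.9 + 1·361 = 712.9 kN → 0.75 × 712.9 = 535 kN.
Bolt shear governs: 175 kN.

175 kN (bolt shear governs)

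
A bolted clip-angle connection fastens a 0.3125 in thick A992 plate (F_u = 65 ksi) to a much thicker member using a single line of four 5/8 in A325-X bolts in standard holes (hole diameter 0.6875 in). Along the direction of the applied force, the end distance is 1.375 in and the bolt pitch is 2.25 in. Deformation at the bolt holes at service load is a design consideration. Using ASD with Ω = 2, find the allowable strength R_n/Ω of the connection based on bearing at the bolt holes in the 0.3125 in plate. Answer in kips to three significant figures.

Per bolt r_n = 1.2 l_c t F_u ≤ 2.4 d t F_u; upper limit = 2.4 × 0.625 × 0.3125 × 65 = 30.47 kips.
Edge bolt: l_c = 1.375 − 0.6875/2 = 1.031 in → 1.2 × 1.031 × 0.3125 × 65 = 25.14 → r_n = 25.14 kips.
Interior bolts: l_c = 2.25 − 0.6875 = 1.562 in → 1.2 × 1.562 × 0.3125 × 65 = 38.09 → r_n = 30.47 kips.
R_n = 1 × 25.14 + 3 × 30.47 = 116.5 kips.
Allowable strength R_n/Ω = 116.5 / 2 = 58.3 kips.

58.3 kips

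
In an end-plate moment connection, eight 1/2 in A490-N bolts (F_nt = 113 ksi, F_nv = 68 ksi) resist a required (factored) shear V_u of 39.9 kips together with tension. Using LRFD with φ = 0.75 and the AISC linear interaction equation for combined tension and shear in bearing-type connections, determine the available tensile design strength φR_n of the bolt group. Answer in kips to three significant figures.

107 kips

A_b = π·0.5²/4 = 0.1963 in²; f_rv = 39.9 / (8 × 0.1963) = 25.4 ksi.
F'_nt = 1.3 F_nt − (F_nt / φF_nv) f_rv = 1.3·113 − (113/(0.75·68))·25.4 = 90.62 ksi, capped at F_nt → F'_nt = 90.62 ksi.
R_n = F'_nt · A_b · n = 90.62 × 0.1963 × 8 = 142.3 kips.
Design strength φR_n = 0.75 × 142.3 = 107 kips.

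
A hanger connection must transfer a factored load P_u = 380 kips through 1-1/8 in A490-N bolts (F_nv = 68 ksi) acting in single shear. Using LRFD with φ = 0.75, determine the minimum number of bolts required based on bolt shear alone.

A_b = π·1.125²/4 = 0.994 in².
Per-bolt design strength φR_n = 0.75 × 68 × 0.994 × 1 = 50.69 kips.
n ≥ 380 / 50.69 = 7.496 → use 8 bolts.

8 bolts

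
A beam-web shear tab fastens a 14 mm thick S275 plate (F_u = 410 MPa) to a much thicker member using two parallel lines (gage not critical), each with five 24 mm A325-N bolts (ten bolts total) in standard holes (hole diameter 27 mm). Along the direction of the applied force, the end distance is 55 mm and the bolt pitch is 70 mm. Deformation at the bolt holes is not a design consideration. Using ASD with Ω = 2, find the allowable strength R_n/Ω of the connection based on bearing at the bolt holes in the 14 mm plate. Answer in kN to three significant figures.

1840 kN

Per bolt r_n = 1.5 l_c t F_u ≤ 3.0 d t F_u; upper limit = 3.0 × 24 × 14 × 410 / 1000 = 413.3 kN.
Edge bolt: l_c = 55 − 27/2 = 41.5 mm → 1.5 × 41.5 × 14 × 410 / 1000 = 357.3 → r_n = 357.3 kN.
Interior bolts: l_c = 70 − 27 = 43 mm → 1.5 × 43 × 14 × 410 / 1000 = 370.2 → r_n = 370.2 kN.
R_n = 2 × 357.3 + 8 × 370.2 = 3676 kN.
Allowable strength R_n/Ω = 3676 / 2 = 1840 kN.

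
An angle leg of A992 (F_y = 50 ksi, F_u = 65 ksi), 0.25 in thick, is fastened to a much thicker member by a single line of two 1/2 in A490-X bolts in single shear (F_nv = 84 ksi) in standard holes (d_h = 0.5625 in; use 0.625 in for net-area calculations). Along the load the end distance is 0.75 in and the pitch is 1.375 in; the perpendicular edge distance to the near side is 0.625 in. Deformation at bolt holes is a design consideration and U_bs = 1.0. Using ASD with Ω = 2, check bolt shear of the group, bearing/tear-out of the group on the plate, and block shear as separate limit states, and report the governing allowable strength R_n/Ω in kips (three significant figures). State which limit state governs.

8.33 kips (block shear governs)

Bolt shear: A_b = π·0.5²/4 = 0.1963 in²; R_n = 84 × 0.1963 × 2 × 1 = 32.99 kips → 32.99 / 2 = 16.5 kips.
Bearing: edge l_c = 0.4688, r_n = 9.141 kips; interior l_c = 0.8125, r_n = 15.84 kips; R_n = 9.141 + 1·15.84 = 24.98 kips → 12.5 kips.
Block shear: A_gv = 0.5312, A_nv = 0.2969, A_nt = 0.07812 in²; R_n = min(0.6F_uA_nv, 0.6F_yA_gv) + U_bs·F_u·A_nt = 16.66 kips → 8.33 kips.
Block shear governs: 8.33 kips.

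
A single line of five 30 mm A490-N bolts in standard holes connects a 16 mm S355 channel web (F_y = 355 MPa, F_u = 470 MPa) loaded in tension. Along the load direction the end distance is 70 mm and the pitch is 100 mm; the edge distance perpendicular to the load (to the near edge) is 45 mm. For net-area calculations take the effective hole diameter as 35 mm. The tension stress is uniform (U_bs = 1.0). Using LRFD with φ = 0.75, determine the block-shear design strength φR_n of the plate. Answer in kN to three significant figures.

1210 kN

Shear plane L_v = 70 + 4·100 = 470 mm; A_gv = 470 × 16 = 7520 mm².
A_nv = (470 − 4.5·35) × 16 = 5000 mm².
A_nt = (45 − 0.5·35) × 16 = 440 mm².
0.6 F_u A_nv = 1410 kN; 0.6 F_y A_gv = 1602 kN → shear rupture governs the shear term.
R_n = 1410 + 1.0 × 470 × 440 / 1000 = 1617 kN.
Design strength φR_n = 0.75 × 1617 = 1210 kN.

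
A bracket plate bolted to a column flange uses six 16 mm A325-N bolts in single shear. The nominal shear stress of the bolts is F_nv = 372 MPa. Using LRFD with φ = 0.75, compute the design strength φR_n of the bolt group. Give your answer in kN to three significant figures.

A_b = π × 16² / 4 = 201.1 mm².
R_n = F_nv · A_b · n · n_s = 372 × 201.1 × 6 × 1 / 1000 = 448.8 kN.
Design strength φR_n = 0.75 × 448.8 = 337 kN.

337 kN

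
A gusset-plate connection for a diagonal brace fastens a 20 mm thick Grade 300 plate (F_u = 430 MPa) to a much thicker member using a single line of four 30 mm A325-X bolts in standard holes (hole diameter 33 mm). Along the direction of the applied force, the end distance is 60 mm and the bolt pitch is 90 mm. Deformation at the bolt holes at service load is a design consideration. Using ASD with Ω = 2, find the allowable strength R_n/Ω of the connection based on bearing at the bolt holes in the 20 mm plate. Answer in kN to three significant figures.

Per bolt r_n = 1.2 l_c t F_u ≤ 2.4 d t F_u; upper limit = 2.4 × 30 × 20 × 430 / 1000 = 619.2 kN.
Edge bolt: l_c = 60 − 33/2 = 43.5 mm → 1.2 × 43.5 × 20 × 430 / 1000 = 448.9 → r_n = 448.9 kN.
Interior bolts: l_c = 90 − 33 = 57 mm → 1.2 × 57 × 20 × 430 / 1000 = 588.2 → r_n = 588.2 kN.
R_n = 1 × 448.9 + 3 × 588.2 = 2214 kN.
Allowable strength R_n/Ω = 2214 / 2 = 1110 kN.

1110 kN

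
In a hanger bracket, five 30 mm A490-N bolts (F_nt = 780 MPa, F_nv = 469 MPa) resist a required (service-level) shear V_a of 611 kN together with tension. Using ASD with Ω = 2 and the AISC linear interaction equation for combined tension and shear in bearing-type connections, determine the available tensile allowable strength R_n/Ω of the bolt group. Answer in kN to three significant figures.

776 kN

A_b = π·30²/4 = 706.9 mm²; f_rv = 611 × 1000 / (5 × 706.9) = 172.9 MPa.
F'_nt = 1.3 F_nt − (Ω F_nt / F_nv) f_rv = 1.3·780 − (2·780/469)·172.9 = 439 MPa, capped at F_nt → F'_nt = 439 MPa.
R_n = F'_nt · A_b · n = 439 × 706.9 × 5 / 1000 = 1551 kN.
Allowable strength R_n/Ω = 1551 / 2 = 776 kN.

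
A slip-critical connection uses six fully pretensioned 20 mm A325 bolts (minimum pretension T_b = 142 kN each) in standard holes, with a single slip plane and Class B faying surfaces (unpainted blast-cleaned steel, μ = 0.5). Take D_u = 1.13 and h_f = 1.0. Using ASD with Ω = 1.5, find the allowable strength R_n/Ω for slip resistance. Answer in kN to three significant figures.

321 kN

R_n = μ · D_u · h_f · T_b · n_s · n_b = 0.5 × 1.13 × 1.0 × 142 × 1 × 6 = 481.4 kN.
Allowable strength R_n/Ω = 481.4 / 1.5 = 321 kN.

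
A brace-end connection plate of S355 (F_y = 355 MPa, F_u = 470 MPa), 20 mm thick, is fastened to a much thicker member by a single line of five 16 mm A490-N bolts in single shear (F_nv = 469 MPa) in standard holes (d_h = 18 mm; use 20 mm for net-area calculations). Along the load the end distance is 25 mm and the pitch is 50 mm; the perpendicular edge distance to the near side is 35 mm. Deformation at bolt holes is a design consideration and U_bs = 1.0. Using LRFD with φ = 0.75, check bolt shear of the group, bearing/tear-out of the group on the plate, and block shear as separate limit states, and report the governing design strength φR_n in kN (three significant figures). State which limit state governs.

354 kN (bolt shear governs)

Bolt shear: A_b = π·16²/4 = 201.1 mm²; R_n = 469 × 201.1 × 5 × 1 / 1000 = 471.5 kN → 0.75 × 471.5 = 354 kN.
Bearing: edge l_c = 16, r_n = 180.5 kN; interior l_c = 32, r_n = 361 kN; R_n = 180.5 + 4·361 = 1624 kN → 1220 kN.
Block shear: A_gv = 4500, A_nv = 2700, A_nt = 500 mm²; R_n = min(0.6F_uA_nv, 0.6F_yA_gv) + U_bs·F_u·A_nt = 996.4 kN → 747 kN.
Bolt shear governs: 354 kN.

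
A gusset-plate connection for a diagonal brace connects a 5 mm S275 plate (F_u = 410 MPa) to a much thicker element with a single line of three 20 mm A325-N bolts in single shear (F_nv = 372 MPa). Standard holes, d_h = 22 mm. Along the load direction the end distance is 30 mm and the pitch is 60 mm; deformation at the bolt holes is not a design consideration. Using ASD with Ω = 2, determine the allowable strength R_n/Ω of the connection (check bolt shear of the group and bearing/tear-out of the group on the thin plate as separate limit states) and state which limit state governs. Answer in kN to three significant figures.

Bolt shear: A_b = π·20²/4 = 314.2 mm²; R_n = 372 × 314.2 × 3 × 1 / 1000 = 350.6 kN → 350.6 / 2 = 175 kN.
Bearing (1.5 l_c t F_u ≤ 3.0 d t F_u): upper limit = 3.0·20·5·410 / 1000 = 123 kN.
  Edge l_c = 30 − 22/2 = 19 → r_n = 58.43 kN; interior l_c = 60 − 22 = 38 → r_n = 116.9 kN.
  R_n,bearing = 1·58.43 + 2·116.9 = 292.1 kN → 292.1 / 2 = 146 kN.
Bearing governs: 146 kN.

146 kN (bearing governs)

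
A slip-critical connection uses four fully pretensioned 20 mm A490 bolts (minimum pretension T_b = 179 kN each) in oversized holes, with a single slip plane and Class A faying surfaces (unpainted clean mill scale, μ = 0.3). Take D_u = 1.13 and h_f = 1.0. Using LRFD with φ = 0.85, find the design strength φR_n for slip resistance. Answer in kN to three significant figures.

206 kN

R_n = μ · D_u · h_f · T_b · n_s · n_b = 0.3 × 1.13 × 1.0 × 179 × 1 × 4 = 242.7 kN.
Design strength φR_n = 0.85 × 242.7 = 206 kN.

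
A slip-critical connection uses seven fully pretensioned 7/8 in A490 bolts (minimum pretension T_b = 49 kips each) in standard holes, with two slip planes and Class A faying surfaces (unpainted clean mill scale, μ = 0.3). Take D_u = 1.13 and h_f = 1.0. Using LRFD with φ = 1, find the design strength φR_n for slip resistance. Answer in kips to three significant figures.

R_n = μ · D_u · h_f · T_b · n_s · n_b = 0.3 × 1.13 × 1.0 × 49 × 2 × 7 = 232.6 kips.
Design strength φR_n = 1 × 232.6 = 233 kips.

233 kips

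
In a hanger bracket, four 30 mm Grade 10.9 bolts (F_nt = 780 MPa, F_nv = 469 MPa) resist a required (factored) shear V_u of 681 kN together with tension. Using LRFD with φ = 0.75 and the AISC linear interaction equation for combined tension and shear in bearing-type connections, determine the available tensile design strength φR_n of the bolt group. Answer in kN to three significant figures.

1020 kN

A_b = π·30²/4 = 706.9 mm²; f_rv = 681 × 1000 / (4 × 706.9) = 240.9 MPa.
F'_nt = 1.3 F_nt − (F_nt / φF_nv) f_rv = 1.3·780 − (780/(0.75·469))·240.9 = 479.9 MPa, capped at F_nt → F'_nt = 479.9 MPa.
R_n = F'_nt · A_b · n = 479.9 × 706.9 × 4 / 1000 = 1357 kN.
Design strength φR_n = 0.75 × 1357 = 1020 kN.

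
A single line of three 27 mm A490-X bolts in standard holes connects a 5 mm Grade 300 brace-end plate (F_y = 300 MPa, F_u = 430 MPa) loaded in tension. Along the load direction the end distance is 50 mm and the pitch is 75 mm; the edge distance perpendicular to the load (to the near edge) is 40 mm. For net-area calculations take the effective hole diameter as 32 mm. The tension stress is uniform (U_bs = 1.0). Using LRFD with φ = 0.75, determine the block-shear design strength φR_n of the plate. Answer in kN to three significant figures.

Shear plane L_v = 50 + 2·75 = 200 mm; A_gv = 200 × 5 = 1000 mm².
A_nv = (200 − 2.5·32) × 5 = 600 mm².
A_nt = (40 − 0.5·32) × 5 = 120 mm².
0.6 F_u A_nv = 154.8 kN; 0.6 F_y A_gv = 180 kN → shear rupture governs the shear term.
R_n = 154.8 + 1.0 × 430 × 120 / 1000 = 206.4 kN.
Design strength φR_n = 0.75 × 206.4 = 155 kN.

155 kN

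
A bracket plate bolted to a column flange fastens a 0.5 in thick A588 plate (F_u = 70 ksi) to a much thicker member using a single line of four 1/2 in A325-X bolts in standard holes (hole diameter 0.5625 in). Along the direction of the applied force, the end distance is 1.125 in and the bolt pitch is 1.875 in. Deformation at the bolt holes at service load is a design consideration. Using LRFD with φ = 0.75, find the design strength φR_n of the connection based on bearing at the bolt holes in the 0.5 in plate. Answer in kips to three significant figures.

121 kips

Per bolt r_n = 1.2 l_c t F_u ≤ 2.4 d t F_u; upper limit = 2.4 × 0.5 × 0.5 × 70 = 42 kips.
Edge bolt: l_c = 1.125 − 0.5625/2 = 0.8438 in → 1.2 × 0.8438 × 0.5 × 70 = 35.44 → r_n = 35.44 kips.
Interior bolts: l_c = 1.875 − 0.5625 = 1.312 in → 1.2 × 1.312 × 0.5 × 70 = 55.12 → r_n = 42 kips.
R_n = 1 × 35.44 + 3 × 42 = 161.4 kips.
Design strength φR_n = 0.75 × 161.4 = 121 kips.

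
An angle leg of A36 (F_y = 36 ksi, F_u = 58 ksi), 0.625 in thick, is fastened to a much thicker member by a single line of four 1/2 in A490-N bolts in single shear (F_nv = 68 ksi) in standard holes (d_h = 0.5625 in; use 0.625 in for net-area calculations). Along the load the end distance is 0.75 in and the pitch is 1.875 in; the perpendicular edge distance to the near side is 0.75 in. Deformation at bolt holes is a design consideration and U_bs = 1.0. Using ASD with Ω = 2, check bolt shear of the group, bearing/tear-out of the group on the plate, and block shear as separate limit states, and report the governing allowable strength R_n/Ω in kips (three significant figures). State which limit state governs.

26.7 kips (bolt shear governs)

Bolt shear: A_b = π·0.5²/4 = 0.1963 in²; R_n = 68 × 0.1963 × 4 × 1 = 53.41 kips → 53.41 / 2 = 26.7 kips.
Bearing: edge l_c = 0.4688, r_n = 20.39 kips; interior l_c = 1.312, r_n = 43.5 kips; R_n = 20.39 + 3·43.5 = 150.9 kips → 75.4 kips.
Block shear: A_gv = 3.984, A_nv = 2.617, A_nt = 0.2734 in²; R_n = min(0.6F_uA_nv, 0.6F_yA_gv) + U_bs·F_u·A_nt = 101.9 kips → 51 kips.
Bolt shear governs: 26.7 kips.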